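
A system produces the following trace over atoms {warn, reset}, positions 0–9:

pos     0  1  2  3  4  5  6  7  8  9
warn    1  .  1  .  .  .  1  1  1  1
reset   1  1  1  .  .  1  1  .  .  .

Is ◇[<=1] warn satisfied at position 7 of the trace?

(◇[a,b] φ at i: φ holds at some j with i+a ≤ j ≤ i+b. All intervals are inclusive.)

Check warn at each j in [7,8]:
  j=7: true
  j=8: true
Found at j=7 → formula holds.

Holds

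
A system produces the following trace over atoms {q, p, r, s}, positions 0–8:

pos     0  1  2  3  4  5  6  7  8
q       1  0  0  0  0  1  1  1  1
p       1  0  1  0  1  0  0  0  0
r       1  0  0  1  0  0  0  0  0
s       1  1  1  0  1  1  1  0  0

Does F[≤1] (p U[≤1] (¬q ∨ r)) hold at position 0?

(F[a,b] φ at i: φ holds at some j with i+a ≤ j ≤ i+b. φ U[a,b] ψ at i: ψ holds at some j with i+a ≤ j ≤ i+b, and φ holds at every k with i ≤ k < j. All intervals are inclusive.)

True

Check (p U[≤1] (¬q ∨ r)) at each j in [0,1]:
  j=0: holds
  j=1: holds
Found at j=0 → formula holds.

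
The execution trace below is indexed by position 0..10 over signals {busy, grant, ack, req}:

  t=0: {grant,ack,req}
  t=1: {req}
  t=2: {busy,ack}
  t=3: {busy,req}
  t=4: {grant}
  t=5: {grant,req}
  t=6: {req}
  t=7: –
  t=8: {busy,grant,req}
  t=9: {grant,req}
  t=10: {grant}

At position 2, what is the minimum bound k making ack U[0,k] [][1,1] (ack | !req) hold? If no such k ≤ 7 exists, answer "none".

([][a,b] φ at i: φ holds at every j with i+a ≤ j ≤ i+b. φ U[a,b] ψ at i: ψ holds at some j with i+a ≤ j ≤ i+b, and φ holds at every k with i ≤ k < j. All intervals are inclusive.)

1

Need earliest j ≥ 2 with [][1,1] (ack | !req), and ack at every k in [2,j-1].
  j=2: rhs fails.
  j=3: rhs holds; lhs holds on [2,2]. k = 1.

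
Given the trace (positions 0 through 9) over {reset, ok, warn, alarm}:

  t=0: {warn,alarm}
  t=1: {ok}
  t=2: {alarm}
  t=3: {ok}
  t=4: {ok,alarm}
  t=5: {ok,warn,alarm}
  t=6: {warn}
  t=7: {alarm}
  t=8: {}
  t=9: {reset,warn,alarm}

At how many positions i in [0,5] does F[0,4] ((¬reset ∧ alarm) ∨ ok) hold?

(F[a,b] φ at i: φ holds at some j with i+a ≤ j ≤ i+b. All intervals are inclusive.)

6

Evaluate at each i in [0,5]:
  i=0: ✓ (witness j=0)
  i=1: ✓ (witness j=1)
  i=2: ✓ (witness j=2)
  i=3: ✓ (witness j=3)
  i=4: ✓ (witness j=4)
  i=5: ✓ (witness j=5)
Positions where it holds: {0, 1, 2, 3, 4, 5} → 6.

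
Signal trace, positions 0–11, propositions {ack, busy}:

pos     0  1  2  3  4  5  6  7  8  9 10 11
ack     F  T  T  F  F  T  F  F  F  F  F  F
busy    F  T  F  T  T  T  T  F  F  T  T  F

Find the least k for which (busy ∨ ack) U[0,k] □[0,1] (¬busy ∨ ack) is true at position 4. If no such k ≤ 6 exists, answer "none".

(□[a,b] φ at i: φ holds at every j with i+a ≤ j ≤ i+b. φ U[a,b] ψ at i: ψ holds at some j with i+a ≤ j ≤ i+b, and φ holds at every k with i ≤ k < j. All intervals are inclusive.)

Need earliest j ≥ 4 with □[0,1] (¬busy ∨ ack), and (busy ∨ ack) at every k in [4,j-1].
  j=4: rhs fails.
  j=5: rhs fails.
  j=6: rhs fails.
  j=7: rhs holds; lhs holds on [4,6]. k = 3.

3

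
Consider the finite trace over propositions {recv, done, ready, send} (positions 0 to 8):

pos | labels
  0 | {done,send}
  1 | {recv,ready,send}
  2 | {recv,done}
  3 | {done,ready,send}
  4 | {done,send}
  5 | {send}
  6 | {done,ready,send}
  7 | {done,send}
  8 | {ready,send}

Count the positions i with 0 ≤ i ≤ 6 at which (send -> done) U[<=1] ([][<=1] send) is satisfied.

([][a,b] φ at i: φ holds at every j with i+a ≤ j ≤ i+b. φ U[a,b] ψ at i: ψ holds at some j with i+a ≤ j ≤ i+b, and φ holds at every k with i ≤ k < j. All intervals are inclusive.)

Evaluate at each i in [0,6]:
  i=0: ✓ (rhs at j=0)
  i=1: ✗ (no rhs in [1,2])
  i=2: ✓ (rhs at j=3; lhs holds on [2,2])
  i=3: ✓ (rhs at j=3)
  i=4: ✓ (rhs at j=4)
  i=5: ✓ (rhs at j=5)
  i=6: ✓ (rhs at j=6)
Positions where it holds: {0, 2, 3, 4, 5, 6} → 6.

6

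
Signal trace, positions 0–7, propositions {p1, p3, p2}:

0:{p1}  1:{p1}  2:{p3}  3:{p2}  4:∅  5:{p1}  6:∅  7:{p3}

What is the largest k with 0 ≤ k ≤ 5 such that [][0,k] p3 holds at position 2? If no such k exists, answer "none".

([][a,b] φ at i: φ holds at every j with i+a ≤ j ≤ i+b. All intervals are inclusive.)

0

p3 must hold from j=2 onward; find where it first fails.
  j=2: holds
  j=3: fails
Holds on [2,2], so largest k = 0.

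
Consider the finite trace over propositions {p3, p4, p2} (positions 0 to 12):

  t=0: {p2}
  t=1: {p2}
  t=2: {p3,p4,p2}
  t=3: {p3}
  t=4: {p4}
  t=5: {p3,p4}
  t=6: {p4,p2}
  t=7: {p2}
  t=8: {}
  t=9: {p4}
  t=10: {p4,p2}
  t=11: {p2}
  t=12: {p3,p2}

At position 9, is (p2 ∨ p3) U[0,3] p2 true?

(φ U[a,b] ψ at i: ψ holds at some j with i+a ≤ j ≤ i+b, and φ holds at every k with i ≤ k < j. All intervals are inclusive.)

Need some j in [9,12] with p2, and (p2 ∨ p3) at every k in [9,j-1].
  j=9: p2 false.
  j=10: p2 holds, but (p2 ∨ p3) fails at k=9 → not this j.
  j=11: p2 holds, but (p2 ∨ p3) fails at k=9 → not this j.
  j=12: p2 holds, but (p2 ∨ p3) fails at k=9 → not this j.
No j in the window works → until fails.

No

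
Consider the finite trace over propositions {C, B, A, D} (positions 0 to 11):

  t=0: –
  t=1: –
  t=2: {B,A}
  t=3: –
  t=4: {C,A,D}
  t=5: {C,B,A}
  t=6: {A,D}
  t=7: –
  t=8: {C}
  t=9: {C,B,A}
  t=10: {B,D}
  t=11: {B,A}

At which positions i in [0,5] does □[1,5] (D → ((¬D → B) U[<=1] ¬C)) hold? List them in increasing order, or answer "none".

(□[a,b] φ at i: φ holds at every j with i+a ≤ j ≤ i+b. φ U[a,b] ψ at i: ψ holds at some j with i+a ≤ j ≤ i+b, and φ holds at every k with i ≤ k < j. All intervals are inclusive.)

Evaluate at each i in [0,5]:
  i=0: ✗ (fails at j=4)
  i=1: ✗ (fails at j=4)
  i=2: ✗ (fails at j=4)
  i=3: ✗ (fails at j=4)
  i=4: ✓ (all of [5,9])
  i=5: ✓ (all of [6,10])

4, 5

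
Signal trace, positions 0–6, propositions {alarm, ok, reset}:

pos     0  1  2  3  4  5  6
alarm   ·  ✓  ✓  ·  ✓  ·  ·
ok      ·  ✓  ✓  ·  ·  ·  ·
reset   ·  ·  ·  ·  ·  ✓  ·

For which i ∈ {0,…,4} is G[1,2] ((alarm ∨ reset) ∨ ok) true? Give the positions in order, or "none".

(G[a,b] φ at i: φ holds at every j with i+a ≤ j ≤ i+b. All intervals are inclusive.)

0, 3

Evaluate at each i in [0,4]:
  i=0: ✓ (all of [1,2])
  i=1: ✗ (fails at j=3)
  i=2: ✗ (fails at j=3)
  i=3: ✓ (all of [4,5])
  i=4: ✗ (fails at j=6)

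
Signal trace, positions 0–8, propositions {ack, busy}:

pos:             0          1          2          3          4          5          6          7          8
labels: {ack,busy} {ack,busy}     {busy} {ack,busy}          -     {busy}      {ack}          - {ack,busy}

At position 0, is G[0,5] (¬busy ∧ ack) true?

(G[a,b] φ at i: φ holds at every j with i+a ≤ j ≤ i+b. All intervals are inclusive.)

Check (¬busy ∧ ack) at every j in [0,5]:
  j=0: false
  j=1: false
  j=2: false
  j=3: false
  j=4: false
  j=5: false
Fails at j=0 → formula fails.

False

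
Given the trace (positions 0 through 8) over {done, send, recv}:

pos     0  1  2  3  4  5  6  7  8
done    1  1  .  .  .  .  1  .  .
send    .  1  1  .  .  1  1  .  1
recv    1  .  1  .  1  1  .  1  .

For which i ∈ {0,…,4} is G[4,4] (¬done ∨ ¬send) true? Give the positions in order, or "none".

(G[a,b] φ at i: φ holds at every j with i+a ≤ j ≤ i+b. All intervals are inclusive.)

0, 1, 3, 4

Evaluate at each i in [0,4]:
  i=0: ✓ (all of [4,4])
  i=1: ✓ (all of [5,5])
  i=2: ✗ (fails at j=6)
  i=3: ✓ (all of [7,7])
  i=4: ✓ (all of [8,8])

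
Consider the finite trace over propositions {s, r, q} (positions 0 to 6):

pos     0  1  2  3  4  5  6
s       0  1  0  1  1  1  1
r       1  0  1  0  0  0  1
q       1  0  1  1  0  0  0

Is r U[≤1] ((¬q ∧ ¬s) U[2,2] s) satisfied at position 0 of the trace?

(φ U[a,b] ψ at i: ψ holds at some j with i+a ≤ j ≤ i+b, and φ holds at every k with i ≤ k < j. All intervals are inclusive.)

False

Need some j in [0,1] with ((¬q ∧ ¬s) U[2,2] s), and r at every k in [0,j-1].
  j=0: ((¬q ∧ ¬s) U[2,2] s) — fails.
  j=1: ((¬q ∧ ¬s) U[2,2] s) — fails.
No j in the window works → until fails.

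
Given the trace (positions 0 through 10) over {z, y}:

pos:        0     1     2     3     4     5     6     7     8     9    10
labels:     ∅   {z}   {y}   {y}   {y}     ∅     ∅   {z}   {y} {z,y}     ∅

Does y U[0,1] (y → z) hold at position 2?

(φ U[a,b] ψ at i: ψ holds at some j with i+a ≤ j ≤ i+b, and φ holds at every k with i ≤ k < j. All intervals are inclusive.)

Need some j in [2,3] with (y → z), and y at every k in [2,j-1].
  j=2: (y → z) false.
  j=3: (y → z) false.
No j in the window works → until fails.

False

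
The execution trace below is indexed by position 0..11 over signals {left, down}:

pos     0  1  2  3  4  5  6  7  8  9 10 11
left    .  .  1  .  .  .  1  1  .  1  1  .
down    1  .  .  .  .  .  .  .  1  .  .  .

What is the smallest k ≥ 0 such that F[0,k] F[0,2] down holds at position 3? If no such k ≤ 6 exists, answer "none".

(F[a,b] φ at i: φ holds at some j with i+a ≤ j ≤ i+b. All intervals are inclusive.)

3

Scan j = 3,4,… for F[0,2] down:
  j=3: fails
  j=4: fails
  j=5: fails
  j=6: holds
First hit at j=6, so smallest k = 6-3 = 3.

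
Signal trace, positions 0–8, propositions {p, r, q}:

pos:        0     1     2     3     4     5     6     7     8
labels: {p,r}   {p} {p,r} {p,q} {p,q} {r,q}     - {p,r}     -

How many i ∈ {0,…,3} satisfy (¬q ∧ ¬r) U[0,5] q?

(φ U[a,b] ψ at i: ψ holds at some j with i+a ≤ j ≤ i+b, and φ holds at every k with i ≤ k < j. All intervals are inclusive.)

1

Evaluate at each i in [0,3]:
  i=0: ✗ (lhs fails at k=0 before rhs at j=3)
  i=1: ✗ (lhs fails at k=2 before rhs at j=3)
  i=2: ✗ (lhs fails at k=2 before rhs at j=3)
  i=3: ✓ (rhs at j=3)
Positions where it holds: {3} → 1.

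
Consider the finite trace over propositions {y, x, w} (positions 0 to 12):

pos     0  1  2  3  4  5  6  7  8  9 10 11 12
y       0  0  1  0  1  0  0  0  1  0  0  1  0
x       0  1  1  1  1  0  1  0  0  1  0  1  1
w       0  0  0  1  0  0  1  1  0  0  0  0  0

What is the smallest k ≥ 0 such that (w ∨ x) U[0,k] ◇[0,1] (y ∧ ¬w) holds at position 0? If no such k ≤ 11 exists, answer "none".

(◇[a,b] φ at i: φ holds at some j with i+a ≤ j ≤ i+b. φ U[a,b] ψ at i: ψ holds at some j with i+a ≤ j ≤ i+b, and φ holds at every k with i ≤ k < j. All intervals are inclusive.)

none

Need earliest j ≥ 0 with ◇[0,1] (y ∧ ¬w), and (w ∨ x) at every k in [0,j-1].
  j=0: rhs fails.
  j=1: rhs holds but lhs fails at k=0.
  j=2: rhs holds but lhs fails at k=0.
  j=3: rhs holds but lhs fails at k=0.
  j=4: rhs holds but lhs fails at k=0.
  j=5: rhs fails.
  j=6: rhs fails.
  j=7: rhs holds but lhs fails at k=0.
  j=8: rhs holds but lhs fails at k=0.
  j=9: rhs fails.
  j=10: rhs holds but lhs fails at k=0.
  j=11: rhs holds but lhs fails at k=0.
No witness within the range → none.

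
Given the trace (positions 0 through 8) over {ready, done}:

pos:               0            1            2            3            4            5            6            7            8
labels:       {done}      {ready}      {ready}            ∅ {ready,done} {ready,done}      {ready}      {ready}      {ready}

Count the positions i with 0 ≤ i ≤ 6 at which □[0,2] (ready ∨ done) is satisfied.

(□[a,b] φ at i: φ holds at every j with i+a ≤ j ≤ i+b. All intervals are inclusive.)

4

Evaluate at each i in [0,6]:
  i=0: ✓ (all of [0,2])
  i=1: ✗ (fails at j=3)
  i=2: ✗ (fails at j=3)
  i=3: ✗ (fails at j=3)
  i=4: ✓ (all of [4,6])
  i=5: ✓ (all of [5,7])
  i=6: ✓ (all of [6,8])
Positions where it holds: {0, 4, 5, 6} → 4.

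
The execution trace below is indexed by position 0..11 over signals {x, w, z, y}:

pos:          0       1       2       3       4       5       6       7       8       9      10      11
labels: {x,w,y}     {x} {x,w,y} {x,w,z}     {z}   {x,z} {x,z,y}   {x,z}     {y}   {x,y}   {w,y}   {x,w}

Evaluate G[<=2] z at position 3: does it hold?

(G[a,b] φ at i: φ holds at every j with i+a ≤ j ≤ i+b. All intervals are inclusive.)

Check z at every j in [3,5]:
  j=3: true
  j=4: true
  j=5: true
All positions satisfy it → formula holds.

True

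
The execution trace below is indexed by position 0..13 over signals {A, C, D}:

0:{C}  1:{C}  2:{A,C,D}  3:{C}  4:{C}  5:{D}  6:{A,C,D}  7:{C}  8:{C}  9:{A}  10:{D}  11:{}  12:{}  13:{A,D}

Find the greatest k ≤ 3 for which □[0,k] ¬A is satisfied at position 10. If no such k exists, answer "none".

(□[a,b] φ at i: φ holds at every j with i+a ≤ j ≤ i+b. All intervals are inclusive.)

2

¬A must hold from j=10 onward; find where it first fails.
  j=10: holds
  j=11: holds
  j=12: holds
  j=13: fails
Holds on [10,12], so largest k = 2.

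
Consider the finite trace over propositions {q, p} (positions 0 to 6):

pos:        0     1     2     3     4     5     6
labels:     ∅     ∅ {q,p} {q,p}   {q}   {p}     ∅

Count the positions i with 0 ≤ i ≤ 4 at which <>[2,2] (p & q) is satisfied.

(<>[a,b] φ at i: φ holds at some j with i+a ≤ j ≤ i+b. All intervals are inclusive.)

2

Evaluate at each i in [0,4]:
  i=0: ✓ (witness j=2)
  i=1: ✓ (witness j=3)
  i=2: ✗ (none in [4,4])
  i=3: ✗ (none in [5,5])
  i=4: ✗ (none in [6,6])
Positions where it holds: {0, 1} → 2.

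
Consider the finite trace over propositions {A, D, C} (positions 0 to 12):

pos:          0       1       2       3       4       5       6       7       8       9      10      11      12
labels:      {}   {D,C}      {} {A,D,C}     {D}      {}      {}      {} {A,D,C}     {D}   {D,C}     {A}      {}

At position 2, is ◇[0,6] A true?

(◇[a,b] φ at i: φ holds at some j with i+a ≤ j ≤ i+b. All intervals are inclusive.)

Check A at each j in [2,8]:
  j=2: false
  j=3: true
  j=4: false
  j=5: false
  j=6: false
  j=7: false
  j=8: true
Found at j=3 → formula holds.

Yes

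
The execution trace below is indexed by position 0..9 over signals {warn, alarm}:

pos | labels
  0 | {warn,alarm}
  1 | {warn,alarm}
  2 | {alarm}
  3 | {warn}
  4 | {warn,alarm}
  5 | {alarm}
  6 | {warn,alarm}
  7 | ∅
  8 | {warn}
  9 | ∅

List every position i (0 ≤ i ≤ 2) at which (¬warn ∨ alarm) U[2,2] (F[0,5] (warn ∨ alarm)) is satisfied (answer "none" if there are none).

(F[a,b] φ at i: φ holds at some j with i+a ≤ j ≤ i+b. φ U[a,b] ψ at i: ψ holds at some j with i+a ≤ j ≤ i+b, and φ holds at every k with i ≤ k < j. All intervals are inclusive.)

0, 1

Evaluate at each i in [0,2]:
  i=0: ✓ (rhs at j=2; lhs holds on [0,1])
  i=1: ✓ (rhs at j=3; lhs holds on [1,2])
  i=2: ✗ (lhs fails at k=3 before rhs at j=4)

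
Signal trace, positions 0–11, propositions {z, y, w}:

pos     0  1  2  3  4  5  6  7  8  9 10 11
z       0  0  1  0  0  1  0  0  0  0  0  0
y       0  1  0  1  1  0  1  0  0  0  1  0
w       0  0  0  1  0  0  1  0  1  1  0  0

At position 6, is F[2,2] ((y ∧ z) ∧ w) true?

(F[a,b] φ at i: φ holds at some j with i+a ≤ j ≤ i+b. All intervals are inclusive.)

Check ((y ∧ z) ∧ w) at each j in [8,8]:
  j=8: false
No position in the window satisfies it → formula fails.

Does not hold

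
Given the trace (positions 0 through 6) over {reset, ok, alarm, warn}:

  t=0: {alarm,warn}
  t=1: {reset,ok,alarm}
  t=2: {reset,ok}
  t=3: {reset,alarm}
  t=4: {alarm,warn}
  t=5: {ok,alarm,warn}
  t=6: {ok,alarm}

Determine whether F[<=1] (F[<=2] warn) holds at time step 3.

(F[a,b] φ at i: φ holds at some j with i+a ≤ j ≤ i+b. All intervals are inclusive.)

Check F[<=2] warn at each j in [3,4]:
  j=3: holds (witness at 4)
  j=4: holds (witness at 4)
Found at j=3 → formula holds.

True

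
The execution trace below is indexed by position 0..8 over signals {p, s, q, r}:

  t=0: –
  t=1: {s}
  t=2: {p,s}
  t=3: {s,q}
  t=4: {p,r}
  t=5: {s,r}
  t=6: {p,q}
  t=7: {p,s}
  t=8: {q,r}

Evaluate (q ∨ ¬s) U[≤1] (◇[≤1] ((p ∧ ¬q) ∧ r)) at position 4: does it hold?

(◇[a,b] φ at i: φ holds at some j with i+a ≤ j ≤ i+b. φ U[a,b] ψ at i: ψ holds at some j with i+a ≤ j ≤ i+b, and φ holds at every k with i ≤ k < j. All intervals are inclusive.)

Yes

Need some j in [4,5] with ◇[≤1] ((p ∧ ¬q) ∧ r), and (q ∨ ¬s) at every k in [4,j-1].
  j=4: ◇[≤1] ((p ∧ ¬q) ∧ r) holds; no prefix to check → satisfied.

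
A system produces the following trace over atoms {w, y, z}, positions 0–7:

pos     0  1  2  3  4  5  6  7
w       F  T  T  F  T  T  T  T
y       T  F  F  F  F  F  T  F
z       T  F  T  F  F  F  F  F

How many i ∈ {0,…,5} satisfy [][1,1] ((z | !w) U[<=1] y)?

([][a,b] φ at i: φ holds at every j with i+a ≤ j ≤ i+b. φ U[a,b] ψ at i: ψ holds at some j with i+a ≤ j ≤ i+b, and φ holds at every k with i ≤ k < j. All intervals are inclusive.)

1

Evaluate at each i in [0,5]:
  i=0: ✗ (fails at j=1)
  i=1: ✗ (fails at j=2)
  i=2: ✗ (fails at j=3)
  i=3: ✗ (fails at j=4)
  i=4: ✗ (fails at j=5)
  i=5: ✓ (all of [6,6])
Positions where it holds: {5} → 1.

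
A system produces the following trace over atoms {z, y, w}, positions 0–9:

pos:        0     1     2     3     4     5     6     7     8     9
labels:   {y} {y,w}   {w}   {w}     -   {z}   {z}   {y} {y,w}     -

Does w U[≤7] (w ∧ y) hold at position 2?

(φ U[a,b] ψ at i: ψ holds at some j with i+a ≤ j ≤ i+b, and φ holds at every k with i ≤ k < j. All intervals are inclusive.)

False

Need some j in [2,9] with (w ∧ y), and w at every k in [2,j-1].
  j=2: (w ∧ y) false.
  j=3: (w ∧ y) false.
  j=4: (w ∧ y) false.
  j=5: (w ∧ y) false.
  j=6: (w ∧ y) false.
  j=7: (w ∧ y) false.
  j=8: (w ∧ y) holds, but w fails at k=4 → not this j.
  j=9: (w ∧ y) false.
No j in the window works → until fails.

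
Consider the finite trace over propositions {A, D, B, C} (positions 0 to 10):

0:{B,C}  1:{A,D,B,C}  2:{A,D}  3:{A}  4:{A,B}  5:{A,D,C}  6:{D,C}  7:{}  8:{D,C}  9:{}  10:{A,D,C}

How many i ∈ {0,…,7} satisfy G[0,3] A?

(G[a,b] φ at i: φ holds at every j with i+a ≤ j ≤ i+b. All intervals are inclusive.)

2

Evaluate at each i in [0,7]:
  i=0: ✗ (fails at j=0)
  i=1: ✓ (all of [1,4])
  i=2: ✓ (all of [2,5])
  i=3: ✗ (fails at j=6)
  i=4: ✗ (fails at j=6)
  i=5: ✗ (fails at j=6)
  i=6: ✗ (fails at j=6)
  i=7: ✗ (fails at j=7)
Positions where it holds: {1, 2} → 2.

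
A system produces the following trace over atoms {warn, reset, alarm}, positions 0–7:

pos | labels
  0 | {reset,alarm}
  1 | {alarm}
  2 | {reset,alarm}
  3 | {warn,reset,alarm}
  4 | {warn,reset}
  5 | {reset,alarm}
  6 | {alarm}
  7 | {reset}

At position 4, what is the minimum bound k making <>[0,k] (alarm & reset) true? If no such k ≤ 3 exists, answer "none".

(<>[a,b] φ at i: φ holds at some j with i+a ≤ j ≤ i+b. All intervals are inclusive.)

Scan j = 4,5,… for (alarm & reset):
  j=4: fails
  j=5: holds
First hit at j=5, so smallest k = 5-4 = 1.

1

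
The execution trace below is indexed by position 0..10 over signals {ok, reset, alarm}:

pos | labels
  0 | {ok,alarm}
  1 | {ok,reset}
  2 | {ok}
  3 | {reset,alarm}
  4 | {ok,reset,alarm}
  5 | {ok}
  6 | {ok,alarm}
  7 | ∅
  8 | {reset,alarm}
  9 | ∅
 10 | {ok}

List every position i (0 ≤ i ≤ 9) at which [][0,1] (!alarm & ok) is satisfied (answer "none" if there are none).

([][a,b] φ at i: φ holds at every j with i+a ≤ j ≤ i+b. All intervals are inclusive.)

1

Evaluate at each i in [0,9]:
  i=0: ✗ (fails at j=0)
  i=1: ✓ (all of [1,2])
  i=2: ✗ (fails at j=3)
  i=3: ✗ (fails at j=3)
  i=4: ✗ (fails at j=4)
  i=5: ✗ (fails at j=6)
  i=6: ✗ (fails at j=6)
  i=7: ✗ (fails at j=7)
  i=8: ✗ (fails at j=8)
  i=9: ✗ (fails at j=9)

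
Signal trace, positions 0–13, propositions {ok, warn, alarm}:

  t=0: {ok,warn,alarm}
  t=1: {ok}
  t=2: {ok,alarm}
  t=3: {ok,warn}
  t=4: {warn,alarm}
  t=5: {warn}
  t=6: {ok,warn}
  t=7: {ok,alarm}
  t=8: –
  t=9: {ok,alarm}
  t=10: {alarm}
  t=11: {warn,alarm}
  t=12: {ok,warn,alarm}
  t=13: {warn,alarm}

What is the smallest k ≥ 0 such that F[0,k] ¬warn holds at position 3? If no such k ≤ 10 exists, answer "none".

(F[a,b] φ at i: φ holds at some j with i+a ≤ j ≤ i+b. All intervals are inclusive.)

4

Scan j = 3,4,… for ¬warn:
  j=3: fails
  j=4: fails
  j=5: fails
  j=6: fails
  j=7: holds
First hit at j=7, so smallest k = 7-3 = 4.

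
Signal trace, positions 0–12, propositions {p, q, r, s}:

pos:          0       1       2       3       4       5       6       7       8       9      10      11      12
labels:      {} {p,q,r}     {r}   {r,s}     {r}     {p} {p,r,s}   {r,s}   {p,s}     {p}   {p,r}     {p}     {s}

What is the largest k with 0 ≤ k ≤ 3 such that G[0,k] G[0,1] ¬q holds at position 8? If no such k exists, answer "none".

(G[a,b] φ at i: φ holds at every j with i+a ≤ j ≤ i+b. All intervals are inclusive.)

3

G[0,1] ¬q must hold from j=8 onward; find where it first fails.
  j=8: holds
  j=9: holds
  j=10: holds
  j=11: holds
Holds through j=11; largest k = 3.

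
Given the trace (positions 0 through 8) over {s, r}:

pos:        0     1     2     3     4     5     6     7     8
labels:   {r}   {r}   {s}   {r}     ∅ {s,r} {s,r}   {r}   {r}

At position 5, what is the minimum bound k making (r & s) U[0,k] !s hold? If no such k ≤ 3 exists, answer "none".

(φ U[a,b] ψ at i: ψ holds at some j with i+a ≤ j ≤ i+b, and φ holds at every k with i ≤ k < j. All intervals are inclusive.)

2

Need earliest j ≥ 5 with !s, and (r & s) at every k in [5,j-1].
  j=5: rhs fails.
  j=6: rhs fails.
  j=7: rhs holds; lhs holds on [5,6]. k = 2.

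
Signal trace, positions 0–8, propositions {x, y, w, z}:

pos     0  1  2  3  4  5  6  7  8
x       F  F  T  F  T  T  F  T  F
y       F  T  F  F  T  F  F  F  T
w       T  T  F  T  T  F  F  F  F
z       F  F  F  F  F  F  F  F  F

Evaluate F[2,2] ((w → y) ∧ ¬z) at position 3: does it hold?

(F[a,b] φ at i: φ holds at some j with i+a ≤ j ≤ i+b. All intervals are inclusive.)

Check ((w → y) ∧ ¬z) at each j in [5,5]:
  j=5: true
Found at j=5 → formula holds.

Yes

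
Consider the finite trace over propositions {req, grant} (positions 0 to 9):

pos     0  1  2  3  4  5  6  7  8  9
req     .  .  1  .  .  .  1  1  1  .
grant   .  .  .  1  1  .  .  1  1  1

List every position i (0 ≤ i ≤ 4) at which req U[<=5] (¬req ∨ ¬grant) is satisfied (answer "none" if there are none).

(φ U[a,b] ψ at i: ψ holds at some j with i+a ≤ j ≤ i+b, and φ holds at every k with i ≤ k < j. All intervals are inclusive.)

Evaluate at each i in [0,4]:
  i=0: ✓ (rhs at j=0)
  i=1: ✓ (rhs at j=1)
  i=2: ✓ (rhs at j=2)
  i=3: ✓ (rhs at j=3)
  i=4: ✓ (rhs at j=4)

0, 1, 2, 3, 4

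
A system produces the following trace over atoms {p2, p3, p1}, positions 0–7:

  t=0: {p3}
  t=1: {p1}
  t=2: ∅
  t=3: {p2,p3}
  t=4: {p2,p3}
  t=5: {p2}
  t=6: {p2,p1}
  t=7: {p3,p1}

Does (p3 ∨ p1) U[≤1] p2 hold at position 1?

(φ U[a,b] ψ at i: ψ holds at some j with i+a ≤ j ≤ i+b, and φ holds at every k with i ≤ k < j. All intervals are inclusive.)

Need some j in [1,2] with p2, and (p3 ∨ p1) at every k in [1,j-1].
  j=1: p2 false.
  j=2: p2 false.
No j in the window works → until fails.

Does not hold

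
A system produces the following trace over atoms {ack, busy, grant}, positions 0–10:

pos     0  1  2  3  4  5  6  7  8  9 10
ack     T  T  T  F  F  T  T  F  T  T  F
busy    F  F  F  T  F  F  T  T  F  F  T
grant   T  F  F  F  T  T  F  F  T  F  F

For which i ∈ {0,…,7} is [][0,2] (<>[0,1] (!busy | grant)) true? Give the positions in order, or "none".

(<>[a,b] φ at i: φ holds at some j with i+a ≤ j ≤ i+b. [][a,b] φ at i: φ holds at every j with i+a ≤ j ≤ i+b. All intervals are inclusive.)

0, 1, 2, 3, 7

Evaluate at each i in [0,7]:
  i=0: ✓ (all of [0,2])
  i=1: ✓ (all of [1,3])
  i=2: ✓ (all of [2,4])
  i=3: ✓ (all of [3,5])
  i=4: ✗ (fails at j=6)
  i=5: ✗ (fails at j=6)
  i=6: ✗ (fails at j=6)
  i=7: ✓ (all of [7,9])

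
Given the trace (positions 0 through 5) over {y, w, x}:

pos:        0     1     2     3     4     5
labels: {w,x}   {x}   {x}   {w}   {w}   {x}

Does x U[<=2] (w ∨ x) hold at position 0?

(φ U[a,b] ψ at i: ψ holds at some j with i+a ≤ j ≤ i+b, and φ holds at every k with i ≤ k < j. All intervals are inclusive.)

Yes

Need some j in [0,2] with (w ∨ x), and x at every k in [0,j-1].
  j=0: (w ∨ x) holds; no prefix to check → satisfied.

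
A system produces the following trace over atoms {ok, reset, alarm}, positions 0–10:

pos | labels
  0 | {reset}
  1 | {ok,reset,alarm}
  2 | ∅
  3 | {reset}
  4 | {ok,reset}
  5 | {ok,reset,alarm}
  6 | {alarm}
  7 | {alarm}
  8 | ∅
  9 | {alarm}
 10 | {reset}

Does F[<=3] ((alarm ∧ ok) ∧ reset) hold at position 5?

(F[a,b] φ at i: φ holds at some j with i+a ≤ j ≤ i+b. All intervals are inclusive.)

Holds

Check ((alarm ∧ ok) ∧ reset) at each j in [5,8]:
  j=5: true
  j=6: false
  j=7: false
  j=8: false
Found at j=5 → formula holds.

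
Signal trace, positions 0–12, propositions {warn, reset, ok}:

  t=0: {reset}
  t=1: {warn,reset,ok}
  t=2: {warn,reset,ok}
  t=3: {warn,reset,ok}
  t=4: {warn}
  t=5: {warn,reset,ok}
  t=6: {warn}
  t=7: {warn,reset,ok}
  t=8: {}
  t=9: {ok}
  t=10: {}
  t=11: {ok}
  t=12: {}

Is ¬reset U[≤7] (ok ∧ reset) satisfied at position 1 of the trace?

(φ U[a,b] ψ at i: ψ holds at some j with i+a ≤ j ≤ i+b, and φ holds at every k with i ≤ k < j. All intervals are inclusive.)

Need some j in [1,8] with (ok ∧ reset), and ¬reset at every k in [1,j-1].
  j=1: (ok ∧ reset) holds; no prefix to check → satisfied.

True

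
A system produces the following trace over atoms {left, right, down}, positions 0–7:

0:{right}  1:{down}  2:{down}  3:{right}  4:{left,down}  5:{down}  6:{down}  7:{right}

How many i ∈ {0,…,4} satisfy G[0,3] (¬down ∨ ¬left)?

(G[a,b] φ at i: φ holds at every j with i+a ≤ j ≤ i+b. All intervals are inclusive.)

Evaluate at each i in [0,4]:
  i=0: ✓ (all of [0,3])
  i=1: ✗ (fails at j=4)
  i=2: ✗ (fails at j=4)
  i=3: ✗ (fails at j=4)
  i=4: ✗ (fails at j=4)
Positions where it holds: {0} → 1.

1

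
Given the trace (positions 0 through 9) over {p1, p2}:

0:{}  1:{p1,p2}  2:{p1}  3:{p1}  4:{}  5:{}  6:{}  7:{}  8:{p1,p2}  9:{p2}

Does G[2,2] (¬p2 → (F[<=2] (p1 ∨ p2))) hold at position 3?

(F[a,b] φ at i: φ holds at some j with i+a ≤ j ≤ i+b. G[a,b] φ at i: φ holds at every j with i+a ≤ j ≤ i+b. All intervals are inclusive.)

No

Check (¬p2 → (F[<=2] (p1 ∨ p2))) at every j in [5,5]:
  j=5: antecedent true; consequent fails (none in [5,7]) → ✗
Fails at j=5 → formula fails.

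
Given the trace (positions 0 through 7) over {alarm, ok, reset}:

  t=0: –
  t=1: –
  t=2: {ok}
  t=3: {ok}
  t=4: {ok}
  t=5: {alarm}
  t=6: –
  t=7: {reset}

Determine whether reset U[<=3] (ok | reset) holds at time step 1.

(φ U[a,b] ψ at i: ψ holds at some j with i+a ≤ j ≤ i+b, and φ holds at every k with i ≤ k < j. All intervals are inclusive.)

False

Need some j in [1,4] with (ok | reset), and reset at every k in [1,j-1].
  j=1: (ok | reset) false.
  j=2: (ok | reset) holds, but reset fails at k=1 → not this j.
  j=3: (ok | reset) holds, but reset fails at k=1 → not this j.
  j=4: (ok | reset) holds, but reset fails at k=1 → not this j.
No j in the window works → until fails.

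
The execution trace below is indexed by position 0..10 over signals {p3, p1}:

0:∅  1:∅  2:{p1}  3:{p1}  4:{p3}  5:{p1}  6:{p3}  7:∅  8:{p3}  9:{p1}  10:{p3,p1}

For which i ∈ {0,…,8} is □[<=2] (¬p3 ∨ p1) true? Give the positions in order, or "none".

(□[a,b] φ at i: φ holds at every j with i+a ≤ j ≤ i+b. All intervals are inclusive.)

Evaluate at each i in [0,8]:
  i=0: ✓ (all of [0,2])
  i=1: ✓ (all of [1,3])
  i=2: ✗ (fails at j=4)
  i=3: ✗ (fails at j=4)
  i=4: ✗ (fails at j=4)
  i=5: ✗ (fails at j=6)
  i=6: ✗ (fails at j=6)
  i=7: ✗ (fails at j=8)
  i=8: ✗ (fails at j=8)

0, 1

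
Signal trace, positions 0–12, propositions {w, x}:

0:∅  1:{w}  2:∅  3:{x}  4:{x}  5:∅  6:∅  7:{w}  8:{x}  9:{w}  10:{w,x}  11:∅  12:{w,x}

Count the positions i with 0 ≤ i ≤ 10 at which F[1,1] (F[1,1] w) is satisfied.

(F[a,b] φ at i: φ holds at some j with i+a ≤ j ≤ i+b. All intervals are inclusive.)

4

Evaluate at each i in [0,10]:
  i=0: ✗ (none in [1,1])
  i=1: ✗ (none in [2,2])
  i=2: ✗ (none in [3,3])
  i=3: ✗ (none in [4,4])
  i=4: ✗ (none in [5,5])
  i=5: ✓ (witness j=6)
  i=6: ✗ (none in [7,7])
  i=7: ✓ (witness j=8)
  i=8: ✓ (witness j=9)
  i=9: ✗ (none in [10,10])
  i=10: ✓ (witness j=11)
Positions where it holds: {5, 7, 8, 10} → 4.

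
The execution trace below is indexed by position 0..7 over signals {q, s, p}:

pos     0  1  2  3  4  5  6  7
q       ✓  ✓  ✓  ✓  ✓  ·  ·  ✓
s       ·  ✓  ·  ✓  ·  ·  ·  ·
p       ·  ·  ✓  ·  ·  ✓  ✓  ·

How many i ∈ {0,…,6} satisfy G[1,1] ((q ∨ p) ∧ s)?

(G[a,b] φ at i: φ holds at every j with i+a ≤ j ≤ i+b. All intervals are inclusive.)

2

Evaluate at each i in [0,6]:
  i=0: ✓ (all of [1,1])
  i=1: ✗ (fails at j=2)
  i=2: ✓ (all of [3,3])
  i=3: ✗ (fails at j=4)
  i=4: ✗ (fails at j=5)
  i=5: ✗ (fails at j=6)
  i=6: ✗ (fails at j=7)
Positions where it holds: {0, 2} → 2.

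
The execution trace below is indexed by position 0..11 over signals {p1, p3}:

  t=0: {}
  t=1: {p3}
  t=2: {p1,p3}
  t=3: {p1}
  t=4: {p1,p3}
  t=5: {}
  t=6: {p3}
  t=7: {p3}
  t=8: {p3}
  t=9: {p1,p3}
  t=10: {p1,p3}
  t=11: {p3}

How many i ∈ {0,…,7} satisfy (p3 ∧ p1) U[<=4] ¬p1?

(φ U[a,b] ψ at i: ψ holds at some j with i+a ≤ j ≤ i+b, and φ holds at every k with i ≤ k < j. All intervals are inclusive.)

Evaluate at each i in [0,7]:
  i=0: ✓ (rhs at j=0)
  i=1: ✓ (rhs at j=1)
  i=2: ✗ (lhs fails at k=3 before rhs at j=5)
  i=3: ✗ (lhs fails at k=3 before rhs at j=5)
  i=4: ✓ (rhs at j=5; lhs holds on [4,4])
  i=5: ✓ (rhs at j=5)
  i=6: ✓ (rhs at j=6)
  i=7: ✓ (rhs at j=7)
Positions where it holds: {0, 1, 4, 5, 6, 7} → 6.

6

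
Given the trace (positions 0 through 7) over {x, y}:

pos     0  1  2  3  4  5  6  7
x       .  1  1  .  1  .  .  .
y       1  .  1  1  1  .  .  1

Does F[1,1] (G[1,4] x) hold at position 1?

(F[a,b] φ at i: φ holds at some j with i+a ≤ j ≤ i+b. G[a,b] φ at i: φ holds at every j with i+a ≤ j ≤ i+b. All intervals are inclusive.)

Check G[1,4] x at each j in [2,2]:
  j=2: fails at 3
No position in the window satisfies it → formula fails.

No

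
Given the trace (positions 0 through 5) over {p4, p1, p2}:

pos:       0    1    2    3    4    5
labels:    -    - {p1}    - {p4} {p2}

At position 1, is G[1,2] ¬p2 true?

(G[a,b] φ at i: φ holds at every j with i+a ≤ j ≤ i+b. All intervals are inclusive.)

Holds

Check ¬p2 at every j in [2,3]:
  j=2: true
  j=3: true
All positions satisfy it → formula holds.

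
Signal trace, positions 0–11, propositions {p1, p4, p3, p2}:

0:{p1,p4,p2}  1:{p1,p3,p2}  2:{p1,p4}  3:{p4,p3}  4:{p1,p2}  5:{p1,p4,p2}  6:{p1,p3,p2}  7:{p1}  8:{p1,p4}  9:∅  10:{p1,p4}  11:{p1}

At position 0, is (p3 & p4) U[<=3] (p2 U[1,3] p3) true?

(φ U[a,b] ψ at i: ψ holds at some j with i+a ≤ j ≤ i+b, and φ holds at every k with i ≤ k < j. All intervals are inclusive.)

Need some j in [0,3] with (p2 U[1,3] p3), and (p3 & p4) at every k in [0,j-1].
  j=0: (p2 U[1,3] p3) holds; no prefix to check → satisfied.

True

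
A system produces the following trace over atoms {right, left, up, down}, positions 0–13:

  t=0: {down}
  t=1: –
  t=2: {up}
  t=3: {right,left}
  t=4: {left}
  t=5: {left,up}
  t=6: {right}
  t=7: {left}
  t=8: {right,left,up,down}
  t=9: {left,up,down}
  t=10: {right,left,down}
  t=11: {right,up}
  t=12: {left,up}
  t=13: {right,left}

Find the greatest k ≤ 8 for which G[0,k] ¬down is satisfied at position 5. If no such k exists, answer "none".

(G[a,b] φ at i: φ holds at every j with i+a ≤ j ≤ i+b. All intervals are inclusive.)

¬down must hold from j=5 onward; find where it first fails.
  j=5: holds
  j=6: holds
  j=7: holds
  j=8: fails
Holds on [5,7], so largest k = 2.

2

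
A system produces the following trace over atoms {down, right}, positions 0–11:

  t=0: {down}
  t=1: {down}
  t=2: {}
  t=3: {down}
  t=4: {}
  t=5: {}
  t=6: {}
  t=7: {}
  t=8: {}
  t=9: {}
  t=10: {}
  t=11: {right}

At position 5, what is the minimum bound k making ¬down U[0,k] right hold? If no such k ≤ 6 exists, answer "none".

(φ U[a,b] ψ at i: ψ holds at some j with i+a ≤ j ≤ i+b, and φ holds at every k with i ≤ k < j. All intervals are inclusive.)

Need earliest j ≥ 5 with right, and ¬down at every k in [5,j-1].
  j=5: rhs fails.
  j=6: rhs fails.
  j=7: rhs fails.
  j=8: rhs fails.
  j=9: rhs fails.
  j=10: rhs fails.
  j=11: rhs holds; lhs holds on [5,10]. k = 6.

6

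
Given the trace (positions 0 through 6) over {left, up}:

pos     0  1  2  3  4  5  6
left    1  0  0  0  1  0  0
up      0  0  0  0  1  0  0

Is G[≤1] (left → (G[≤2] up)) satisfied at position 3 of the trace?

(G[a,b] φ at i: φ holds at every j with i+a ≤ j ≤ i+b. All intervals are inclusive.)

Check (left → (G[≤2] up)) at every j in [3,4]:
  j=3: antecedent false → ✓
  j=4: antecedent true; consequent fails at 5 → ✗
Fails at j=4 → formula fails.

False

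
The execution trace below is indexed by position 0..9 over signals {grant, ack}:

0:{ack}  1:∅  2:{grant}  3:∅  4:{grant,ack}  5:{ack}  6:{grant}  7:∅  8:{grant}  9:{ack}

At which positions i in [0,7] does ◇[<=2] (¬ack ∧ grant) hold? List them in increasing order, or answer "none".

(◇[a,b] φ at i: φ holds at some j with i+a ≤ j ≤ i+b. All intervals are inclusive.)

0, 1, 2, 4, 5, 6, 7

Evaluate at each i in [0,7]:
  i=0: ✓ (witness j=2)
  i=1: ✓ (witness j=2)
  i=2: ✓ (witness j=2)
  i=3: ✗ (none in [3,5])
  i=4: ✓ (witness j=6)
  i=5: ✓ (witness j=6)
  i=6: ✓ (witness j=6)
  i=7: ✓ (witness j=8)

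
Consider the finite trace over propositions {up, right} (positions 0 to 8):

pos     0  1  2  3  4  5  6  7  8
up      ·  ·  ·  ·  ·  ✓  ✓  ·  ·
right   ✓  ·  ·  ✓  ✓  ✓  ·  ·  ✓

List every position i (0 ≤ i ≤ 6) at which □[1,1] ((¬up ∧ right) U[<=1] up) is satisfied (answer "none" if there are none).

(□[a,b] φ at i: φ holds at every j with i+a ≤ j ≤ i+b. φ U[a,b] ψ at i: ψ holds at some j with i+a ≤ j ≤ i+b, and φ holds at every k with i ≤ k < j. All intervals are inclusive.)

Evaluate at each i in [0,6]:
  i=0: ✗ (fails at j=1)
  i=1: ✗ (fails at j=2)
  i=2: ✗ (fails at j=3)
  i=3: ✓ (all of [4,4])
  i=4: ✓ (all of [5,5])
  i=5: ✓ (all of [6,6])
  i=6: ✗ (fails at j=7)

3, 4, 5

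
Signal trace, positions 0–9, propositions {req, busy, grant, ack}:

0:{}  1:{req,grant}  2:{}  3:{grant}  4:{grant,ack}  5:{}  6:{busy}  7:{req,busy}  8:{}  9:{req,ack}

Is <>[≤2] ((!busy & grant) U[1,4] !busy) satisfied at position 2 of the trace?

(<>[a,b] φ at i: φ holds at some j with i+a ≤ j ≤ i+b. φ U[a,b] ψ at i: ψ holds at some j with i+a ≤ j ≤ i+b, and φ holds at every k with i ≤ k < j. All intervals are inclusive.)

True

Check ((!busy & grant) U[1,4] !busy) at each j in [2,4]:
  j=2: fails
  j=3: holds
  j=4: holds
Found at j=3 → formula holds.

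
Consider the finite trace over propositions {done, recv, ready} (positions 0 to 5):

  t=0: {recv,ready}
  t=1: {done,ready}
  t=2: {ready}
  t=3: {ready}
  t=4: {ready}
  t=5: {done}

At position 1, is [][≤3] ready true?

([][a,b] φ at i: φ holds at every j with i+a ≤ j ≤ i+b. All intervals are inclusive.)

Yes

Check ready at every j in [1,4]:
  j=1: true
  j=2: true
  j=3: true
  j=4: true
All positions satisfy it → formula holds.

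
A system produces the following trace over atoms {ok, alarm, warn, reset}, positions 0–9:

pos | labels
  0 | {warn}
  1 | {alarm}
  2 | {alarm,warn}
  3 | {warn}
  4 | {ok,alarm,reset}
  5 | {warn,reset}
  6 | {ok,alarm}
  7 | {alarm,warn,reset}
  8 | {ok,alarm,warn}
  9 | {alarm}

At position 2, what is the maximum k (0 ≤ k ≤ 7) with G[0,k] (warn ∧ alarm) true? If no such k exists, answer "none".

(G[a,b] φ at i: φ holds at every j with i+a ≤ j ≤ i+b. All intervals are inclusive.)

(warn ∧ alarm) must hold from j=2 onward; find where it first fails.
  j=2: holds
  j=3: fails
Holds on [2,2], so largest k = 0.

0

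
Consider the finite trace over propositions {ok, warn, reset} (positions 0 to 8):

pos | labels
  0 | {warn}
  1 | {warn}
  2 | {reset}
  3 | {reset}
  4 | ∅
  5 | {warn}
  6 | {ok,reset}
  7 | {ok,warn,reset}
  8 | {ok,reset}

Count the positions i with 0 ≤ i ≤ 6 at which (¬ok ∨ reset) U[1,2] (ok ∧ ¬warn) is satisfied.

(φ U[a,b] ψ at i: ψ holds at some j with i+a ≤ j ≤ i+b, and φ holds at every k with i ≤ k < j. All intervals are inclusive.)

3

Evaluate at each i in [0,6]:
  i=0: ✗ (no rhs in [1,2])
  i=1: ✗ (no rhs in [2,3])
  i=2: ✗ (no rhs in [3,4])
  i=3: ✗ (no rhs in [4,5])
  i=4: ✓ (rhs at j=6; lhs holds on [4,5])
  i=5: ✓ (rhs at j=6; lhs holds on [5,5])
  i=6: ✓ (rhs at j=8; lhs holds on [6,7])
Positions where it holds: {4, 5, 6} → 3.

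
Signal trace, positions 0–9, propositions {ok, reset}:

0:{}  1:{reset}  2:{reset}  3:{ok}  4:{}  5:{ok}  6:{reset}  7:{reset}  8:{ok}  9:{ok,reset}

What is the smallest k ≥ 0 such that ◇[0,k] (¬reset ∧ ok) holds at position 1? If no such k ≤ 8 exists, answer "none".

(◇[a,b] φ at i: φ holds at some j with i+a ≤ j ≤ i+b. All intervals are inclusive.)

Scan j = 1,2,… for (¬reset ∧ ok):
  j=1: fails
  j=2: fails
  j=3: holds
First hit at j=3, so smallest k = 3-1 = 2.

2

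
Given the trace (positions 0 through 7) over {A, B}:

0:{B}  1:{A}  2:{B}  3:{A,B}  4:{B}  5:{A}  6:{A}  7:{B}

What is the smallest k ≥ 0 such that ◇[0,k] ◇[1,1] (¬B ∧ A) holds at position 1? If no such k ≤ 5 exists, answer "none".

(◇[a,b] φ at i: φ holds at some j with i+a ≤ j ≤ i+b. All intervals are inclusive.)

Scan j = 1,2,… for ◇[1,1] (¬B ∧ A):
  j=1: fails
  j=2: fails
  j=3: fails
  j=4: holds
First hit at j=4, so smallest k = 4-1 = 3.

3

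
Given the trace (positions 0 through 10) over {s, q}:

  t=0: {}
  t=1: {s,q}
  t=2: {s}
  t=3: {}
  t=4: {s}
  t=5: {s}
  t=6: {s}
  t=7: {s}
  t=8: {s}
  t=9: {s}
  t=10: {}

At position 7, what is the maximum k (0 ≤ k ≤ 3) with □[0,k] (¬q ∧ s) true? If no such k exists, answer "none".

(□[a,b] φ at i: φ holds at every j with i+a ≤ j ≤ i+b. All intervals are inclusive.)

(¬q ∧ s) must hold from j=7 onward; find where it first fails.
  j=7: holds
  j=8: holds
  j=9: holds
  j=10: fails
Holds on [7,9], so largest k = 2.

2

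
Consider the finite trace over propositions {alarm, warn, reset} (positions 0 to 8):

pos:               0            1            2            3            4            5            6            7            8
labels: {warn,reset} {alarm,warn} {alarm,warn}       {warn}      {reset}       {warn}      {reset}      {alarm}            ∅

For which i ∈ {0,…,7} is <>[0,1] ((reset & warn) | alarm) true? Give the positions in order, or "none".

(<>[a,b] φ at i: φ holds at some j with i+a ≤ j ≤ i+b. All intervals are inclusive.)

0, 1, 2, 6, 7

Evaluate at each i in [0,7]:
  i=0: ✓ (witness j=0)
  i=1: ✓ (witness j=1)
  i=2: ✓ (witness j=2)
  i=3: ✗ (none in [3,4])
  i=4: ✗ (none in [4,5])
  i=5: ✗ (none in [5,6])
  i=6: ✓ (witness j=7)
  i=7: ✓ (witness j=7)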